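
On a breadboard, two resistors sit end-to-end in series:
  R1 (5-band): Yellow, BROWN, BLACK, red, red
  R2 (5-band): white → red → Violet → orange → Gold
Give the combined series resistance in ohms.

R1: yellow, brown, black → 410; red ×10^2 → 41000 Ω.
R2: white, red, violet → 927; orange ×10^3 → 927000 Ω.
Series: 41000 + 927000 = 968000 Ω.

968000 Ω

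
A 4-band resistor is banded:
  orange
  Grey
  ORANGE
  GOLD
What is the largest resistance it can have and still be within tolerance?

Orange → 3 (first significant figure)
Grey → 8 (second significant figure)
Orange → ×10^3 multiplier
Gold → ±5% tolerance
38 × 1000 = 38000 Ω
Largest = 38000 × (1 + 5/100) = 39900 Ω.

39900 Ω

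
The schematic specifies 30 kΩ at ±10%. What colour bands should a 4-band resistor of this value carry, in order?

orange, black, orange, silver

30000 Ω = 30 × 10^3.
3 → orange
0 → black
Multiplier 10^3 → orange.
±10% tolerance → silver.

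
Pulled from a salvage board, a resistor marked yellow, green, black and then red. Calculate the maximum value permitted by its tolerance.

Yellow → 4 (first significant figure)
Green → 5 (second significant figure)
Black → ×1 multiplier
Red → ±2% tolerance
45 × 1 = 45 Ω
Maximum = 45 × (1 + 2/100) = 45.9 Ω.

45.9 Ω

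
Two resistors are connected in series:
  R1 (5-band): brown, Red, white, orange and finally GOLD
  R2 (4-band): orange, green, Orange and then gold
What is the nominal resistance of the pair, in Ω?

R1: brown, red, white → 129; orange ×10^3 → 129000 Ω.
R2: orange, green → 35; orange ×10^3 → 35000 Ω.
Series: 129000 + 35000 = 164000 Ω.

164000 Ω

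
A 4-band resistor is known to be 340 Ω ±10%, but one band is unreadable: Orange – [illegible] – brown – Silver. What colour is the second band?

340 Ω = 34 × 10^1.
The second band gives digit 4 of the significand, and 4 is yellow.

yellow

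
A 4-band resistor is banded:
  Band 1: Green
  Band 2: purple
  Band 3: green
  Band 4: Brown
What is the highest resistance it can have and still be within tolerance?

Green → 5 (first significant figure)
Violet → 7 (second significant figure)
Green → ×10^5 multiplier
Brown → ±1% tolerance
57 × 100000 = 5700000 Ω
Highest = 5700000 × (1 + 1/100) = 5757000 Ω.

5757000 Ω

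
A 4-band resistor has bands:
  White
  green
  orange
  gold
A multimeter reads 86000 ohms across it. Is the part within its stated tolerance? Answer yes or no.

no

White → 9 (first significant figure)
Green → 5 (second significant figure)
Orange → ×10^3 multiplier
Gold → ±5% tolerance
95 × 1000 = 95000 Ω
Allowed range: 90250 Ω to 99750 Ω.
86000 ohms lies outside that range.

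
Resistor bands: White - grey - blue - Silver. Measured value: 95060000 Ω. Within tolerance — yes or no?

White → 9 (first significant figure)
Grey → 8 (second significant figure)
Blue → ×10^6 multiplier
Silver → ±10% tolerance
98 × 1000000 = 98000000 Ω
Allowed range: 88200000 Ω to 107800000 Ω.
95060000 Ω lies inside that range.

yes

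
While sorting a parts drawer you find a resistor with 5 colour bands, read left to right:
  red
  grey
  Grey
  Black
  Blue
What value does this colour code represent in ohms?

288 Ω

Red → 2 (first significant figure)
Grey → 8 (second significant figure)
Grey → 8 (third significant figure)
Black → ×1 multiplier
288 × 1 = 288 Ω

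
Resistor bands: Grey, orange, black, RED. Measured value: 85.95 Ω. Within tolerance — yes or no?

Grey → 8 (first significant figure)
Orange → 3 (second significant figure)
Black → ×1 multiplier
Red → ±2% tolerance
83 × 1 = 83 Ω
Allowed range: 81.34 Ω to 84.66 Ω.
85.95 Ω lies outside that range.

no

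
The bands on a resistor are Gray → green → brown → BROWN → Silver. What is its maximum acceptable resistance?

Grey → 8 (first significant figure)
Green → 5 (second significant figure)
Brown → 1 (third significant figure)
Brown → ×10 multiplier
Silver → ±10% tolerance
851 × 10 = 8510 Ω
Maximum = 8510 × (1 + 10/100) = 9361 Ω.

9361 Ω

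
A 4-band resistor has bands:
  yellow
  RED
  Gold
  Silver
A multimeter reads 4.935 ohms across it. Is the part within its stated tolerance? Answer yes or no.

no

Yellow → 4 (first significant figure)
Red → 2 (second significant figure)
Gold → ×0.1 multiplier
Silver → ±10% tolerance
42 × 0.1 = 4.2 Ω
Allowed range: 3.78 Ω to 4.62 Ω.
4.935 ohms lies outside that range.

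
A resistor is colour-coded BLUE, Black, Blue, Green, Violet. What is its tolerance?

±0.1%

The last band, violet, is the tolerance band.
Violet corresponds to ±0.1%.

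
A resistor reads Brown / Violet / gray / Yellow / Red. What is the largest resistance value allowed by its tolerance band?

Brown → 1 (first significant figure)
Violet → 7 (second significant figure)
Grey → 8 (third significant figure)
Yellow → ×10^4 multiplier
Red → ±2% tolerance
178 × 10000 = 1780000 Ω
Largest = 1780000 × (1 + 2/100) = 1815600 Ω.

1815600 Ω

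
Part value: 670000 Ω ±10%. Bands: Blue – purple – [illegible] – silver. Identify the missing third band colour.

670000 Ω = 67 × 10^4.
The third band is the multiplier, 10^4, which is yellow.

yellow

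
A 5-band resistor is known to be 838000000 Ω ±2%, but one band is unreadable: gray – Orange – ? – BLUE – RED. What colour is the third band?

838000000 Ω = 838 × 10^6.
The third band gives digit 8 of the significand, and 8 is grey.

grey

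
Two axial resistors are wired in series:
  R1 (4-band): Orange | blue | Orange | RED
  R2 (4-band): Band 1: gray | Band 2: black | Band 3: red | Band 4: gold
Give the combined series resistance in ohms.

44000 Ω

R1: orange, blue → 36; orange ×10^3 → 36000 Ω.
R2: grey, black → 80; red ×10^2 → 8000 Ω.
Series: 36000 + 8000 = 44000 Ω.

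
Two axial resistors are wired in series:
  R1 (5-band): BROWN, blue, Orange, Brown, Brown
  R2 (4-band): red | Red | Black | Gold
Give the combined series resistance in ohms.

R1: brown, blue, orange → 163; brown ×10 → 1630 Ω.
R2: red, red → 22; black ×1 → 22 Ω.
Series: 1630 + 22 = 1652 Ω.

1652 Ω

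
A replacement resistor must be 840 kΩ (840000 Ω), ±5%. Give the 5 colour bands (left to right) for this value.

grey, yellow, black, orange, gold

840000 Ω = 840 × 10^3.
8 → grey
4 → yellow
0 → black
Multiplier 10^3 → orange.
±5% tolerance → gold.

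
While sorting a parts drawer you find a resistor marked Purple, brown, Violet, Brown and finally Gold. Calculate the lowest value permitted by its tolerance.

6811.5 Ω

Violet → 7 (first significant figure)
Brown → 1 (second significant figure)
Violet → 7 (third significant figure)
Brown → ×10 multiplier
Gold → ±5% tolerance
717 × 10 = 7170 Ω
Lowest = 7170 × (1 − 5/100) = 6811.5 Ω.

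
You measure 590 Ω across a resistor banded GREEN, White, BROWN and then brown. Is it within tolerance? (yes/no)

Green → 5 (first significant figure)
White → 9 (second significant figure)
Brown → ×10 multiplier
Brown → ±1% tolerance
59 × 10 = 590 Ω
Allowed range: 584.1 Ω to 595.9 Ω.
590 Ω lies inside that range.

yes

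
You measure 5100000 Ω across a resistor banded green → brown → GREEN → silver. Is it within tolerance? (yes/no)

Green → 5 (first significant figure)
Brown → 1 (second significant figure)
Green → ×10^5 multiplier
Silver → ±10% tolerance
51 × 100000 = 5100000 Ω
Allowed range: 4590000 Ω to 5610000 Ω.
5100000 Ω lies inside that range.

yes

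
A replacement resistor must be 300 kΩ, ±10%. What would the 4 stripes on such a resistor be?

orange, black, yellow, silver

300000 Ω = 30 × 10^4.
3 → orange
0 → black
Multiplier 10^4 → yellow.
±10% tolerance → silver.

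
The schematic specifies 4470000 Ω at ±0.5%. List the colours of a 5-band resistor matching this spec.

4470000 Ω = 447 × 10^4.
4 → yellow
4 → yellow
7 → violet
Multiplier 10^4 → yellow.
±0.5% tolerance → green.

yellow, yellow, violet, yellow, green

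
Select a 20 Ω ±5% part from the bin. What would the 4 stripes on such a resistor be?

red, black, black, gold

20 Ω = 20 × 10^0.
2 → red
0 → black
Multiplier 10^0 → black.
±5% tolerance → gold.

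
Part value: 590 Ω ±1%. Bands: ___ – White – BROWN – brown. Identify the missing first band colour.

green

590 Ω = 59 × 10^1.
The first band gives digit 5 of the significand, and 5 is green.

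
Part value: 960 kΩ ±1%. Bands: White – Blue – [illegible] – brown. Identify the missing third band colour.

yellow

960000 Ω = 96 × 10^4.
The third band is the multiplier, 10^4, which is yellow.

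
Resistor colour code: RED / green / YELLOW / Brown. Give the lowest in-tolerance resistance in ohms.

Red → 2 (first significant figure)
Green → 5 (second significant figure)
Yellow → ×10^4 multiplier
Brown → ±1% tolerance
25 × 10000 = 250000 Ω
Lowest = 250000 × (1 − 1/100) = 247500 Ω.

247500 Ω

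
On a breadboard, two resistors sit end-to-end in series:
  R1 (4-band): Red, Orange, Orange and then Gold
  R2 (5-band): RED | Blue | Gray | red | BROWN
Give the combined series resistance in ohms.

R1: red, orange → 23; orange ×10^3 → 23000 Ω.
R2: red, blue, grey → 268; red ×10^2 → 26800 Ω.
Series: 23000 + 26800 = 49800 Ω.

49800 Ω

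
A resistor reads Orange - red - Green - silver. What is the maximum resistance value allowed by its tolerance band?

3520000 Ω

Orange → 3 (first significant figure)
Red → 2 (second significant figure)
Green → ×10^5 multiplier
Silver → ±10% tolerance
32 × 100000 = 3200000 Ω
Maximum = 3200000 × (1 + 10/100) = 3520000 Ω.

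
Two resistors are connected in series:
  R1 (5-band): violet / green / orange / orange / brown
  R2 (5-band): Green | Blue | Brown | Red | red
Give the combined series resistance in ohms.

809100 Ω

R1: violet, green, orange → 753; orange ×10^3 → 753000 Ω.
R2: green, blue, brown → 561; red ×10^2 → 56100 Ω.
Series: 753000 + 56100 = 809100 Ω.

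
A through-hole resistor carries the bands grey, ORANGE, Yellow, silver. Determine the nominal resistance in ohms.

Grey → 8 (first significant figure)
Orange → 3 (second significant figure)
Yellow → ×10^4 multiplier
83 × 10000 = 830000 Ω

830000 Ω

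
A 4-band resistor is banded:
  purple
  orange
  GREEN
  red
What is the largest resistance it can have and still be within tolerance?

Violet → 7 (first significant figure)
Orange → 3 (second significant figure)
Green → ×10^5 multiplier
Red → ±2% tolerance
73 × 100000 = 7300000 Ω
Largest = 7300000 × (1 + 2/100) = 7446000 Ω.

7446000 Ω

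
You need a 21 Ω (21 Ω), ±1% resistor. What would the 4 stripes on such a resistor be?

21 Ω = 21 × 10^0.
2 → red
1 → brown
Multiplier 10^0 → black.
±1% tolerance → brown.

red, brown, black, brown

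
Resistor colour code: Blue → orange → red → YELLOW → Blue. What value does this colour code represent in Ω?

6320000 Ω

Blue → 6 (first significant figure)
Orange → 3 (second significant figure)
Red → 2 (third significant figure)
Yellow → ×10^4 multiplier
632 × 10000 = 6320000 Ω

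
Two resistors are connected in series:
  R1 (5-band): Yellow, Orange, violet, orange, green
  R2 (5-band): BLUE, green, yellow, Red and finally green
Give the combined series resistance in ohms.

R1: yellow, orange, violet → 437; orange ×10^3 → 437000 Ω.
R2: blue, green, yellow → 654; red ×10^2 → 65400 Ω.
Series: 437000 + 65400 = 502400 Ω.

502400 Ω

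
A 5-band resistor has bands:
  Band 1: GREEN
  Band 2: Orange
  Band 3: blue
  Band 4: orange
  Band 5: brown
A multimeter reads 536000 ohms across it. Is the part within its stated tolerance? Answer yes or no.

Green → 5 (first significant figure)
Orange → 3 (second significant figure)
Blue → 6 (third significant figure)
Orange → ×10^3 multiplier
Brown → ±1% tolerance
536 × 1000 = 536000 Ω
Allowed range: 530640 Ω to 541360 Ω.
536000 ohms lies inside that range.

yes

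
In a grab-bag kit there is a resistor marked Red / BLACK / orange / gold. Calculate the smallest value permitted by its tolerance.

Red → 2 (first significant figure)
Black → 0 (second significant figure)
Orange → ×10^3 multiplier
Gold → ±5% tolerance
20 × 1000 = 20000 Ω
Smallest = 20000 × (1 − 5/100) = 19000 Ω.

19000 Ω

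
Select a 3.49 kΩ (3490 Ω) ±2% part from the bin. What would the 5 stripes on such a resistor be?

3490 Ω = 349 × 10^1.
3 → orange
4 → yellow
9 → white
Multiplier 10^1 → brown.
±2% tolerance → red.

orange, yellow, white, brown, red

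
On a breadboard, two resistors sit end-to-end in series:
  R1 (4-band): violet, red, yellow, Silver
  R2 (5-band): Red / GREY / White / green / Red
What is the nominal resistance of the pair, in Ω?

29620000 Ω

R1: violet, red → 72; yellow ×10^4 → 720000 Ω.
R2: red, grey, white → 289; green ×10^5 → 28900000 Ω.
Series: 720000 + 28900000 = 29620000 Ω.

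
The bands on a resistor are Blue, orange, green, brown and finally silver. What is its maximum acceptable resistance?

Blue → 6 (first significant figure)
Orange → 3 (second significant figure)
Green → 5 (third significant figure)
Brown → ×10 multiplier
Silver → ±10% tolerance
635 × 10 = 6350 Ω
Maximum = 6350 × (1 + 10/100) = 6985 Ω.

6985 Ω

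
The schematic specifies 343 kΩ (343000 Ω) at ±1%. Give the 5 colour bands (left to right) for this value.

orange, yellow, orange, orange, brown

343000 Ω = 343 × 10^3.
3 → orange
4 → yellow
3 → orange
Multiplier 10^3 → orange.
±1% tolerance → brown.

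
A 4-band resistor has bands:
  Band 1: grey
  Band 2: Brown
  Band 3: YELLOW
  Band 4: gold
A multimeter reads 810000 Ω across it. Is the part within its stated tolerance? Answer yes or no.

Grey → 8 (first significant figure)
Brown → 1 (second significant figure)
Yellow → ×10^4 multiplier
Gold → ±5% tolerance
81 × 10000 = 810000 Ω
Allowed range: 769500 Ω to 850500 Ω.
810000 Ω lies inside that range.

yes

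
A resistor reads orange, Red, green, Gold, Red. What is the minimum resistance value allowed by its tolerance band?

Orange → 3 (first significant figure)
Red → 2 (second significant figure)
Green → 5 (third significant figure)
Gold → ×0.1 multiplier
Red → ±2% tolerance
325 × 0.1 = 32.5 Ω
Minimum = 32.5 × (1 − 2/100) = 31.85 Ω.

31.85 Ω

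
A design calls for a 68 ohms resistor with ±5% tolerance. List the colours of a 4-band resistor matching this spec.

blue, grey, black, gold

68 Ω = 68 × 10^0.
6 → blue
8 → grey
Multiplier 10^0 → black.
±5% tolerance → gold.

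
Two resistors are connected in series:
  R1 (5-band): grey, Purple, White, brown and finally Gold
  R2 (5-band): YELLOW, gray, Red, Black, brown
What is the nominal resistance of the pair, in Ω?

9272 Ω

R1: grey, violet, white → 879; brown ×10 → 8790 Ω.
R2: yellow, grey, red → 482; black ×1 → 482 Ω.
Series: 8790 + 482 = 9272 Ω.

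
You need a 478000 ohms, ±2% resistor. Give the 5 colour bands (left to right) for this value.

yellow, violet, grey, orange, red

478000 Ω = 478 × 10^3.
4 → yellow
7 → violet
8 → grey
Multiplier 10^3 → orange.
±2% tolerance → red.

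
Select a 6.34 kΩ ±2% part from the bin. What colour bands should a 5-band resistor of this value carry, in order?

6340 Ω = 634 × 10^1.
6 → blue
3 → orange
4 → yellow
Multiplier 10^1 → brown.
±2% tolerance → red.

blue, orange, yellow, brown, red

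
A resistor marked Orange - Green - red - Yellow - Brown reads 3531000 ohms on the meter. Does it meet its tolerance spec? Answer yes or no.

yes

Orange → 3 (first significant figure)
Green → 5 (second significant figure)
Red → 2 (third significant figure)
Yellow → ×10^4 multiplier
Brown → ±1% tolerance
352 × 10000 = 3520000 Ω
Allowed range: 3484800 Ω to 3555200 Ω.
3531000 ohms lies inside that range.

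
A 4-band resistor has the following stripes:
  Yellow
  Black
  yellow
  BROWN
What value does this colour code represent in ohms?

400000 Ω

Yellow → 4 (first significant figure)
Black → 0 (second significant figure)
Yellow → ×10^4 multiplier
40 × 10000 = 400000 Ω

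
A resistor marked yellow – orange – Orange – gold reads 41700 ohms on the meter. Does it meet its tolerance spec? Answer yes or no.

Yellow → 4 (first significant figure)
Orange → 3 (second significant figure)
Orange → ×10^3 multiplier
Gold → ±5% tolerance
43 × 1000 = 43000 Ω
Allowed range: 40850 Ω to 45150 Ω.
41700 ohms lies inside that range.

yes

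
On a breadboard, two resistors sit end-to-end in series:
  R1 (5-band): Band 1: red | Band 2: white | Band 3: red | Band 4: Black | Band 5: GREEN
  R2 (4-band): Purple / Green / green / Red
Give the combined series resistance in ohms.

R1: red, white, red → 292; black ×1 → 292 Ω.
R2: violet, green → 75; green ×10^5 → 7500000 Ω.
Series: 292 + 7500000 = 7500292 Ω.

7500292 Ω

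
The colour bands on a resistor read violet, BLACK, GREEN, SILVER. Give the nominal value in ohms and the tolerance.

Violet → 7 (first significant figure)
Black → 0 (second significant figure)
Green → ×10^5 multiplier
Silver → ±10% tolerance
70 × 100000 = 7000000 Ω

7000000 Ω ±10%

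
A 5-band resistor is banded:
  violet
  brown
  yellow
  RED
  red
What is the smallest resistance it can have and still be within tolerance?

Violet → 7 (first significant figure)
Brown → 1 (second significant figure)
Yellow → 4 (third significant figure)
Red → ×10^2 multiplier
Red → ±2% tolerance
714 × 100 = 71400 Ω
Smallest = 71400 × (1 − 2/100) = 69972 Ω.

69972 Ω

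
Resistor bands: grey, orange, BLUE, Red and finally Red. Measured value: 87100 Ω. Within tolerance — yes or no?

Grey → 8 (first significant figure)
Orange → 3 (second significant figure)
Blue → 6 (third significant figure)
Red → ×10^2 multiplier
Red → ±2% tolerance
836 × 100 = 83600 Ω
Allowed range: 81928 Ω to 85272 Ω.
87100 Ω lies outside that range.

no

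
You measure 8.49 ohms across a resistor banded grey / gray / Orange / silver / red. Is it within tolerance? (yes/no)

no

Grey → 8 (first significant figure)
Grey → 8 (second significant figure)
Orange → 3 (third significant figure)
Silver → ×0.01 multiplier
Red → ±2% tolerance
883 × 0.01 = 8.83 Ω
Allowed range: 8.6534 Ω to 9.0066 Ω.
8.49 ohms lies outside that range.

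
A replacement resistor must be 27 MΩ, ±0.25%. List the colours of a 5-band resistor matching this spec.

27000000 Ω = 270 × 10^5.
2 → red
7 → violet
0 → black
Multiplier 10^5 → green.
±0.25% tolerance → blue.

red, violet, black, green, blue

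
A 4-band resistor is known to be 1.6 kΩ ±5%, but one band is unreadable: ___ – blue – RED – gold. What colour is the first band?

1600 Ω = 16 × 10^2.
The first band gives digit 1 of the significand, and 1 is brown.

brown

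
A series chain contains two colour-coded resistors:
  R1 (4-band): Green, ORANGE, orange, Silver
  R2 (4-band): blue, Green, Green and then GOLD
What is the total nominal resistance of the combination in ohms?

R1: green, orange → 53; orange ×10^3 → 53000 Ω.
R2: blue, green → 65; green ×10^5 → 6500000 Ω.
Series: 53000 + 6500000 = 6553000 Ω.

6553000 Ω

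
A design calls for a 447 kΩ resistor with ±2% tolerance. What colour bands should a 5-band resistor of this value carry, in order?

447000 Ω = 447 × 10^3.
4 → yellow
4 → yellow
7 → violet
Multiplier 10^3 → orange.
±2% tolerance → red.

yellow, yellow, violet, orange, red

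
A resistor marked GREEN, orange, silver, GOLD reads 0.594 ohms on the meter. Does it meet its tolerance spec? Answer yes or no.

no

Green → 5 (first significant figure)
Orange → 3 (second significant figure)
Silver → ×0.01 multiplier
Gold → ±5% tolerance
53 × 0.01 = 0.53 Ω
Allowed range: 0.5035 Ω to 0.5565 Ω.
0.594 ohms lies outside that range.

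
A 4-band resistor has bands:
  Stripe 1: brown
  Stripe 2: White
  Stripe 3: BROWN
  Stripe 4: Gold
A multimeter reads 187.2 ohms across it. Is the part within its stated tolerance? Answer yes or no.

yes

Brown → 1 (first significant figure)
White → 9 (second significant figure)
Brown → ×10 multiplier
Gold → ±5% tolerance
19 × 10 = 190 Ω
Allowed range: 180.5 Ω to 199.5 Ω.
187.2 ohms lies inside that range.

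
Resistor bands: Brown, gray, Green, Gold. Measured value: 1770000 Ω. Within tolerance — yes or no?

yes

Brown → 1 (first significant figure)
Grey → 8 (second significant figure)
Green → ×10^5 multiplier
Gold → ±5% tolerance
18 × 100000 = 1800000 Ω
Allowed range: 1710000 Ω to 1890000 Ω.
1770000 Ω lies inside that range.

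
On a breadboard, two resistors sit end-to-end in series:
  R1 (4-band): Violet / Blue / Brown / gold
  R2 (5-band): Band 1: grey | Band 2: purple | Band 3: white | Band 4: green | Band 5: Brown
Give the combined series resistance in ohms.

87900760 Ω

R1: violet, blue → 76; brown ×10 → 760 Ω.
R2: grey, violet, white → 879; green ×10^5 → 87900000 Ω.
Series: 760 + 87900000 = 87900760 Ω.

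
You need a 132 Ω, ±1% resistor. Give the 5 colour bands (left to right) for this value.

132 Ω = 132 × 10^0.
1 → brown
3 → orange
2 → red
Multiplier 10^0 → black.
±1% tolerance → brown.

brown, orange, red, black, brown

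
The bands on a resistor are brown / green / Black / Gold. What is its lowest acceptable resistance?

Brown → 1 (first significant figure)
Green → 5 (second significant figure)
Black → ×1 multiplier
Gold → ±5% tolerance
15 × 1 = 15 Ω
Lowest = 15 × (1 − 5/100) = 14.25 Ω.

14.25 Ω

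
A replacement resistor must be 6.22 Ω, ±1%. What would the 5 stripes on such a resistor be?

blue, red, red, silver, brown

6.22 Ω = 622 × 10^-2.
6 → blue
2 → red
2 → red
Multiplier 10^-2 → silver.
±1% tolerance → brown.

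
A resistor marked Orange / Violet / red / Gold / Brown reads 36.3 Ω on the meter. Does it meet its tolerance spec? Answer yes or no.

no

Orange → 3 (first significant figure)
Violet → 7 (second significant figure)
Red → 2 (third significant figure)
Gold → ×0.1 multiplier
Brown → ±1% tolerance
372 × 0.1 = 37.2 Ω
Allowed range: 36.828 Ω to 37.572 Ω.
36.3 Ω lies outside that range.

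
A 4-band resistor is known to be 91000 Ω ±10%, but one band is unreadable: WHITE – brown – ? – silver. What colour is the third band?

orange

91000 Ω = 91 × 10^3.
The third band is the multiplier, 10^3, which is orange.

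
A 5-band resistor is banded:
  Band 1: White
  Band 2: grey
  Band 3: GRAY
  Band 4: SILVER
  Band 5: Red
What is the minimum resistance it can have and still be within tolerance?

9.6824 Ω

White → 9 (first significant figure)
Grey → 8 (second significant figure)
Grey → 8 (third significant figure)
Silver → ×0.01 multiplier
Red → ±2% tolerance
988 × 0.01 = 9.88 Ω
Minimum = 9.88 × (1 − 2/100) = 9.6824 Ω.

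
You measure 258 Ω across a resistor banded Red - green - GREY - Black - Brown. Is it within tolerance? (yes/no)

yes

Red → 2 (first significant figure)
Green → 5 (second significant figure)
Grey → 8 (third significant figure)
Black → ×1 multiplier
Brown → ±1% tolerance
258 × 1 = 258 Ω
Allowed range: 255.42 Ω to 260.58 Ω.
258 Ω lies inside that range.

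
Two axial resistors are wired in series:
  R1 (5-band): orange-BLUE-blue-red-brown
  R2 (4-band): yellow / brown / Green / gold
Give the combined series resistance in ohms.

R1: orange, blue, blue → 366; red ×10^2 → 36600 Ω.
R2: yellow, brown → 41; green ×10^5 → 4100000 Ω.
Series: 36600 + 4100000 = 4136600 Ω.

4136600 Ω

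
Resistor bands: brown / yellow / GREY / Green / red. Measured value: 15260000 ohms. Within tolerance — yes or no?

Brown → 1 (first significant figure)
Yellow → 4 (second significant figure)
Grey → 8 (third significant figure)
Green → ×10^5 multiplier
Red → ±2% tolerance
148 × 100000 = 14800000 Ω
Allowed range: 14504000 Ω to 15096000 Ω.
15260000 ohms lies outside that range.

no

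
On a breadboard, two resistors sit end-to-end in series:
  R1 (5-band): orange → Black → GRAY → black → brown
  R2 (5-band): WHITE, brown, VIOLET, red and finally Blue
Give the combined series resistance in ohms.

R1: orange, black, grey → 308; black ×1 → 308 Ω.
R2: white, brown, violet → 917; red ×10^2 → 91700 Ω.
Series: 308 + 91700 = 92008 Ω.

92008 Ω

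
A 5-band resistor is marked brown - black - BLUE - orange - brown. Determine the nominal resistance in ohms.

Brown → 1 (first significant figure)
Black → 0 (second significant figure)
Blue → 6 (third significant figure)
Orange → ×10^3 multiplier
106 × 1000 = 106000 Ω

106000 Ω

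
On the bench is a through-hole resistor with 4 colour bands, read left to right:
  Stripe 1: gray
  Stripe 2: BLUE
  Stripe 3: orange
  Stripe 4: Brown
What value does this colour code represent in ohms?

Grey → 8 (first significant figure)
Blue → 6 (second significant figure)
Orange → ×10^3 multiplier
86 × 1000 = 86000 Ω

86000 Ω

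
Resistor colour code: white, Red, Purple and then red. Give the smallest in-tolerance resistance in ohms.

White → 9 (first significant figure)
Red → 2 (second significant figure)
Violet → ×10^7 multiplier
Red → ±2% tolerance
92 × 10000000 = 920000000 Ω
Smallest = 920000000 × (1 − 2/100) = 901600000 Ω.

901600000 Ω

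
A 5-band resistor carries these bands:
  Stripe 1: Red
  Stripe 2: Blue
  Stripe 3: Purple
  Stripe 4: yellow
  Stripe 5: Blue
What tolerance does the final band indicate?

±0.25%

The last band, blue, is the tolerance band.
Blue corresponds to ±0.25%.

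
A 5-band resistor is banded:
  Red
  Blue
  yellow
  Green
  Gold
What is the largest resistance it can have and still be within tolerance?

Red → 2 (first significant figure)
Blue → 6 (second significant figure)
Yellow → 4 (third significant figure)
Green → ×10^5 multiplier
Gold → ±5% tolerance
264 × 100000 = 26400000 Ω
Largest = 26400000 × (1 + 5/100) = 27720000 Ω.

27720000 Ω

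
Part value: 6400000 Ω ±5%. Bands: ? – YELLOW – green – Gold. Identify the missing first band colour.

blue

6400000 Ω = 64 × 10^5.
The first band gives digit 6 of the significand, and 6 is blue.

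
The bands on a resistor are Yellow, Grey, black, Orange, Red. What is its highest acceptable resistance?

Yellow → 4 (first significant figure)
Grey → 8 (second significant figure)
Black → 0 (third significant figure)
Orange → ×10^3 multiplier
Red → ±2% tolerance
480 × 1000 = 480000 Ω
Highest = 480000 × (1 + 2/100) = 489600 Ω.

489600 Ω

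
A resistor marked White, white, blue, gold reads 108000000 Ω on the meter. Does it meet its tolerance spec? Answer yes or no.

no

White → 9 (first significant figure)
White → 9 (second significant figure)
Blue → ×10^6 multiplier
Gold → ±5% tolerance
99 × 1000000 = 99000000 Ω
Allowed range: 94050000 Ω to 103950000 Ω.
108000000 Ω lies outside that range.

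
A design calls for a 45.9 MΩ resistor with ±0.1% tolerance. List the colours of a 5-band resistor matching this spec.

yellow, green, white, green, violet

45900000 Ω = 459 × 10^5.
4 → yellow
5 → green
9 → white
Multiplier 10^5 → green.
±0.1% tolerance → violet.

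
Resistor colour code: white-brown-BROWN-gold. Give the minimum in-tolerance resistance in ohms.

864.5 Ω

White → 9 (first significant figure)
Brown → 1 (second significant figure)
Brown → ×10 multiplier
Gold → ±5% tolerance
91 × 10 = 910 Ω
Minimum = 910 × (1 − 5/100) = 864.5 Ω.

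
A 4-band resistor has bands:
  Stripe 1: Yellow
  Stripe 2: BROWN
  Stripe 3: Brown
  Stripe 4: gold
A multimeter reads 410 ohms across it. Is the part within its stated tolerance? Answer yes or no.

yes

Yellow → 4 (first significant figure)
Brown → 1 (second significant figure)
Brown → ×10 multiplier
Gold → ±5% tolerance
41 × 10 = 410 Ω
Allowed range: 389.5 Ω to 430.5 Ω.
410 ohms lies inside that range.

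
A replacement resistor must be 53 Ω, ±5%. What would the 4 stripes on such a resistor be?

green, orange, black, gold

53 Ω = 53 × 10^0.
5 → green
3 → orange
Multiplier 10^0 → black.
±5% tolerance → gold.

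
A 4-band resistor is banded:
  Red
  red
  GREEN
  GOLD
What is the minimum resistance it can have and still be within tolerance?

Red → 2 (first significant figure)
Red → 2 (second significant figure)
Green → ×10^5 multiplier
Gold → ±5% tolerance
22 × 100000 = 2200000 Ω
Minimum = 2200000 × (1 − 5/100) = 2090000 Ω.

2090000 Ω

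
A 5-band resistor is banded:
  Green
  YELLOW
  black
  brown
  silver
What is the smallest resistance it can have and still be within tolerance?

4860 Ω

Green → 5 (first significant figure)
Yellow → 4 (second significant figure)
Black → 0 (third significant figure)
Brown → ×10 multiplier
Silver → ±10% tolerance
540 × 10 = 5400 Ω
Smallest = 5400 × (1 − 10/100) = 4860 Ω.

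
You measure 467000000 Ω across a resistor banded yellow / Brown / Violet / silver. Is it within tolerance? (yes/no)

no

Yellow → 4 (first significant figure)
Brown → 1 (second significant figure)
Violet → ×10^7 multiplier
Silver → ±10% tolerance
41 × 10000000 = 410000000 Ω
Allowed range: 369000000 Ω to 451000000 Ω.
467000000 Ω lies outside that range.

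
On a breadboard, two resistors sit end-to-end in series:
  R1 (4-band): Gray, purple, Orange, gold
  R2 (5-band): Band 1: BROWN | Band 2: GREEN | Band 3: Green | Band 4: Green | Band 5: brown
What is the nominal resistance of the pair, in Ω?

R1: grey, violet → 87; orange ×10^3 → 87000 Ω.
R2: brown, green, green → 155; green ×10^5 → 15500000 Ω.
Series: 87000 + 15500000 = 15587000 Ω.

15587000 Ω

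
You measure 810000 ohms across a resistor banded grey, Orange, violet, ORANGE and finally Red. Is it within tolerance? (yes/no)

no

Grey → 8 (first significant figure)
Orange → 3 (second significant figure)
Violet → 7 (third significant figure)
Orange → ×10^3 multiplier
Red → ±2% tolerance
837 × 1000 = 837000 Ω
Allowed range: 820260 Ω to 853740 Ω.
810000 ohms lies outside that range.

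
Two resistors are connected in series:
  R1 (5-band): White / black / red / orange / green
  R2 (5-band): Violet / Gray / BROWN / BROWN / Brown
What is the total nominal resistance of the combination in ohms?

R1: white, black, red → 902; orange ×10^3 → 902000 Ω.
R2: violet, grey, brown → 781; brown ×10 → 7810 Ω.
Series: 902000 + 7810 = 909810 Ω.

909810 Ω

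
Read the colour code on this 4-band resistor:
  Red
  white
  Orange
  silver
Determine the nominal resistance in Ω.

Red → 2 (first significant figure)
White → 9 (second significant figure)
Orange → ×10^3 multiplier
29 × 1000 = 29000 Ω

29000 Ω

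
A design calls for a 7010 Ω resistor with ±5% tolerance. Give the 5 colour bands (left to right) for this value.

7010 Ω = 701 × 10^1.
7 → violet
0 → black
1 → brown
Multiplier 10^1 → brown.
±5% tolerance → gold.

violet, black, brown, brown, gold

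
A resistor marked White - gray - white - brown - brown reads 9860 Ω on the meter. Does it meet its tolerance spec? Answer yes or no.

White → 9 (first significant figure)
Grey → 8 (second significant figure)
White → 9 (third significant figure)
Brown → ×10 multiplier
Brown → ±1% tolerance
989 × 10 = 9890 Ω
Allowed range: 9791.1 Ω to 9988.9 Ω.
9860 Ω lies inside that range.

yes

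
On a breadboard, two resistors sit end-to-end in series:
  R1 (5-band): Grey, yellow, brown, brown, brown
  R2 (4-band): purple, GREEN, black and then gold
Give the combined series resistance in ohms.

8485 Ω

R1: grey, yellow, brown → 841; brown ×10 → 8410 Ω.
R2: violet, green → 75; black ×1 → 75 Ω.
Series: 8410 + 75 = 8485 Ω.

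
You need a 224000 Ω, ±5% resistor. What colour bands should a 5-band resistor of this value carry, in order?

red, red, yellow, orange, gold

224000 Ω = 224 × 10^3.
2 → red
2 → red
4 → yellow
Multiplier 10^3 → orange.
±5% tolerance → gold.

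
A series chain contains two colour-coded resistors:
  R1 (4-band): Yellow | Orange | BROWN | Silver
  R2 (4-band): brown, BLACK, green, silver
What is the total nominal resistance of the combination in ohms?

R1: yellow, orange → 43; brown ×10 → 430 Ω.
R2: brown, black → 10; green ×10^5 → 1000000 Ω.
Series: 430 + 1000000 = 1000430 Ω.

1000430 Ω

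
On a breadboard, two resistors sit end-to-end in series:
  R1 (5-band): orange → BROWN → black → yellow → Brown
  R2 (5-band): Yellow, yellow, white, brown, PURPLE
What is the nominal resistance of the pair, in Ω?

3104490 Ω

R1: orange, brown, black → 310; yellow ×10^4 → 3100000 Ω.
R2: yellow, yellow, white → 449; brown ×10 → 4490 Ω.
Series: 3100000 + 4490 = 3104490 Ω.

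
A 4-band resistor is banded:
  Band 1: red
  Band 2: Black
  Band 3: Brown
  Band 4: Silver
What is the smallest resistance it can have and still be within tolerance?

180 Ω

Red → 2 (first significant figure)
Black → 0 (second significant figure)
Brown → ×10 multiplier
Silver → ±10% tolerance
20 × 10 = 200 Ω
Smallest = 200 × (1 − 10/100) = 180 Ω.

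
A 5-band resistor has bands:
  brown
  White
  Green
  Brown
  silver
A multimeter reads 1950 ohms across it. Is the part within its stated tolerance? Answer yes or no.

yes

Brown → 1 (first significant figure)
White → 9 (second significant figure)
Green → 5 (third significant figure)
Brown → ×10 multiplier
Silver → ±10% tolerance
195 × 10 = 1950 Ω
Allowed range: 1755 Ω to 2145 Ω.
1950 ohms lies inside that range.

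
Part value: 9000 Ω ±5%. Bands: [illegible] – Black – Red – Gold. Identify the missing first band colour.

white

9000 Ω = 90 × 10^2.
The first band gives digit 9 of the significand, and 9 is white.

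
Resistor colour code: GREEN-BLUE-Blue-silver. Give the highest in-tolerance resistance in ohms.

61600000 Ω

Green → 5 (first significant figure)
Blue → 6 (second significant figure)
Blue → ×10^6 multiplier
Silver → ±10% tolerance
56 × 1000000 = 56000000 Ω
Highest = 56000000 × (1 + 10/100) = 61600000 Ω.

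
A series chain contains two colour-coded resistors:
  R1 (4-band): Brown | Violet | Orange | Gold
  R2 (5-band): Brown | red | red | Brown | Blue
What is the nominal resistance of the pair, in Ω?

18220 Ω

R1: brown, violet → 17; orange ×10^3 → 17000 Ω.
R2: brown, red, red → 122; brown ×10 → 1220 Ω.
Series: 17000 + 1220 = 18220 Ω.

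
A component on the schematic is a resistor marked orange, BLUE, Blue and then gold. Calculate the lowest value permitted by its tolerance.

Orange → 3 (first significant figure)
Blue → 6 (second significant figure)
Blue → ×10^6 multiplier
Gold → ±5% tolerance
36 × 1000000 = 36000000 Ω
Lowest = 36000000 × (1 − 5/100) = 34200000 Ω.

34200000 Ω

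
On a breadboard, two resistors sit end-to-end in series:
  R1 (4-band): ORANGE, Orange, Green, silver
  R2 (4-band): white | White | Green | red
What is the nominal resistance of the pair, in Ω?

R1: orange, orange → 33; green ×10^5 → 3300000 Ω.
R2: white, white → 99; green ×10^5 → 9900000 Ω.
Series: 3300000 + 9900000 = 13200000 Ω.

13200000 Ω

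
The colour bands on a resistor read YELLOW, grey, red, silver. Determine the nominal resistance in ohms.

4800 Ω

Yellow → 4 (first significant figure)
Grey → 8 (second significant figure)
Red → ×10^2 multiplier
48 × 100 = 4800 Ω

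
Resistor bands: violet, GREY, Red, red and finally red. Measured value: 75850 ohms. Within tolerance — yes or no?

Violet → 7 (first significant figure)
Grey → 8 (second significant figure)
Red → 2 (third significant figure)
Red → ×10^2 multiplier
Red → ±2% tolerance
782 × 100 = 78200 Ω
Allowed range: 76636 Ω to 79764 Ω.
75850 ohms lies outside that range.

no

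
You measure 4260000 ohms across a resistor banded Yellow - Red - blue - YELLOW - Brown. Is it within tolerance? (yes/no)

yes

Yellow → 4 (first significant figure)
Red → 2 (second significant figure)
Blue → 6 (third significant figure)
Yellow → ×10^4 multiplier
Brown → ±1% tolerance
426 × 10000 = 4260000 Ω
Allowed range: 4217400 Ω to 4302600 Ω.
4260000 ohms lies inside that range.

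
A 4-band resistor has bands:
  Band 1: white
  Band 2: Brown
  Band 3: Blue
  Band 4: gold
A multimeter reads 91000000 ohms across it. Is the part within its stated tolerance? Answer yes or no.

yes

White → 9 (first significant figure)
Brown → 1 (second significant figure)
Blue → ×10^6 multiplier
Gold → ±5% tolerance
91 × 1000000 = 91000000 Ω
Allowed range: 86450000 Ω to 95550000 Ω.
91000000 ohms lies inside that range.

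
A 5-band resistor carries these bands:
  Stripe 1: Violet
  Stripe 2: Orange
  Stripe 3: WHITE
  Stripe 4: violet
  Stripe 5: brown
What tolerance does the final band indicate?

The last band, brown, is the tolerance band.
Brown corresponds to ±1%.

±1%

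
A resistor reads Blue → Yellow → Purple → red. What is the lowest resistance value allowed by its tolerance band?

627200000 Ω

Blue → 6 (first significant figure)
Yellow → 4 (second significant figure)
Violet → ×10^7 multiplier
Red → ±2% tolerance
64 × 10000000 = 640000000 Ω
Lowest = 640000000 × (1 − 2/100) = 627200000 Ω.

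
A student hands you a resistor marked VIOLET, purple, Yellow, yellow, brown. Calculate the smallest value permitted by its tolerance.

Violet → 7 (first significant figure)
Violet → 7 (second significant figure)
Yellow → 4 (third significant figure)
Yellow → ×10^4 multiplier
Brown → ±1% tolerance
774 × 10000 = 7740000 Ω
Smallest = 7740000 × (1 − 1/100) = 7662600 Ω.

7662600 Ω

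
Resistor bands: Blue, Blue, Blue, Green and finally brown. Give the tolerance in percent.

±1%

The last band, brown, is the tolerance band.
Brown corresponds to ±1%.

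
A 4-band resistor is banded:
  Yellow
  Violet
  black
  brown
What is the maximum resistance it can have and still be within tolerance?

47.47 Ω

Yellow → 4 (first significant figure)
Violet → 7 (second significant figure)
Black → ×1 multiplier
Brown → ±1% tolerance
47 × 1 = 47 Ω
Maximum = 47 × (1 + 1/100) = 47.47 Ω.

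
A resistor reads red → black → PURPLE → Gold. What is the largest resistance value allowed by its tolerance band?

Red → 2 (first significant figure)
Black → 0 (second significant figure)
Violet → ×10^7 multiplier
Gold → ±5% tolerance
20 × 10000000 = 200000000 Ω
Largest = 200000000 × (1 + 5/100) = 210000000 Ω.

210000000 Ω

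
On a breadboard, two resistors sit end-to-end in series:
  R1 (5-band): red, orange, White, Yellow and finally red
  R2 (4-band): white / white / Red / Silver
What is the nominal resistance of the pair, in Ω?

2399900 Ω

R1: red, orange, white → 239; yellow ×10^4 → 2390000 Ω.
R2: white, white → 99; red ×10^2 → 9900 Ω.
Series: 2390000 + 9900 = 2399900 Ω.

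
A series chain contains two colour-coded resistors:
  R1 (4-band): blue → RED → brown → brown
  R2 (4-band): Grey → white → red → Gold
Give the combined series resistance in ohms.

9520 Ω

R1: blue, red → 62; brown ×10 → 620 Ω.
R2: grey, white → 89; red ×10^2 → 8900 Ω.
Series: 620 + 8900 = 9520 Ω.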